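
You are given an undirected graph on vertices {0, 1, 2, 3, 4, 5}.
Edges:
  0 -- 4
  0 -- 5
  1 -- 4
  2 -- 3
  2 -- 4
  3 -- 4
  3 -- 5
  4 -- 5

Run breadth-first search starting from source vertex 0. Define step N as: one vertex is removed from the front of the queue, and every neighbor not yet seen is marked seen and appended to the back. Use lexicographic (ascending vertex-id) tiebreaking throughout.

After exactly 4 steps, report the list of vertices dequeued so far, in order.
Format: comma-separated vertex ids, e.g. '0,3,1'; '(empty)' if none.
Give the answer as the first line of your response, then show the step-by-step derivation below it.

0,4,5,1

step 1: dequeue 0; queue=[4,5]; order=0
step 2: dequeue 4; queue=[5,1,2,3]; order=0,4
step 3: dequeue 5; queue=[1,2,3]; order=0,4,5
step 4: dequeue 1; queue=[2,3]; order=0,4,5,1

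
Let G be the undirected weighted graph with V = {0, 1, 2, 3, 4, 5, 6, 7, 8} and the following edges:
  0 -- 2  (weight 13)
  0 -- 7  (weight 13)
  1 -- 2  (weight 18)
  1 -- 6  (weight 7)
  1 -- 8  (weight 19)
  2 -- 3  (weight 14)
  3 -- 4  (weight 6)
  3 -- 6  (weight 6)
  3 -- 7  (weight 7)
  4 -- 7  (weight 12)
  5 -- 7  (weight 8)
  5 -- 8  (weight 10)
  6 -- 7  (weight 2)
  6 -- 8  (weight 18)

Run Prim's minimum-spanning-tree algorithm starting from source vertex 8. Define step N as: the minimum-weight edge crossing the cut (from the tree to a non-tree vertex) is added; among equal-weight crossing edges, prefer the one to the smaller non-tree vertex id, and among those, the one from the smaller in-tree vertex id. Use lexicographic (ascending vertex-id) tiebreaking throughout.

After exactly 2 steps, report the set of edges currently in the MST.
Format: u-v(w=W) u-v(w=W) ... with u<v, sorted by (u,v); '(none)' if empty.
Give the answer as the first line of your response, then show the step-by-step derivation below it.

5-7(w=8) 5-8(w=10)

step 1: add edge 5-8 (w=10); MST = {5-8(w=10)}
step 2: add edge 5-7 (w=8); MST = {5-7(w=8) 5-8(w=10)}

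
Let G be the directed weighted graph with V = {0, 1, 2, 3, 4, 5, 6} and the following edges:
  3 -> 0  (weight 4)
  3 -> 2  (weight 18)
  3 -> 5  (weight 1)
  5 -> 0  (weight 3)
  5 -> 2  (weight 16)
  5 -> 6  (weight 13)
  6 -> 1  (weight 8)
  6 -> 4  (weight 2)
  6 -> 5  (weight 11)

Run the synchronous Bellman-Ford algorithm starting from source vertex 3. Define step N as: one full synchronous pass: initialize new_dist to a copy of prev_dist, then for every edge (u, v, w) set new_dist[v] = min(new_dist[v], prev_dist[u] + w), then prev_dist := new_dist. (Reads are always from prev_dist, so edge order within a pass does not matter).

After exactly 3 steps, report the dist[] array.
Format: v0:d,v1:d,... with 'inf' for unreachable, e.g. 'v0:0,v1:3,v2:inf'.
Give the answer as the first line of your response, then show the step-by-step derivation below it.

v0:4,v1:22,v2:17,v3:0,v4:16,v5:1,v6:14

step 1: dist = v0:4,v1:inf,v2:18,v3:0,v4:inf,v5:1,v6:inf
step 2: dist = v0:4,v1:inf,v2:17,v3:0,v4:inf,v5:1,v6:14
step 3: dist = v0:4,v1:22,v2:17,v3:0,v4:16,v5:1,v6:14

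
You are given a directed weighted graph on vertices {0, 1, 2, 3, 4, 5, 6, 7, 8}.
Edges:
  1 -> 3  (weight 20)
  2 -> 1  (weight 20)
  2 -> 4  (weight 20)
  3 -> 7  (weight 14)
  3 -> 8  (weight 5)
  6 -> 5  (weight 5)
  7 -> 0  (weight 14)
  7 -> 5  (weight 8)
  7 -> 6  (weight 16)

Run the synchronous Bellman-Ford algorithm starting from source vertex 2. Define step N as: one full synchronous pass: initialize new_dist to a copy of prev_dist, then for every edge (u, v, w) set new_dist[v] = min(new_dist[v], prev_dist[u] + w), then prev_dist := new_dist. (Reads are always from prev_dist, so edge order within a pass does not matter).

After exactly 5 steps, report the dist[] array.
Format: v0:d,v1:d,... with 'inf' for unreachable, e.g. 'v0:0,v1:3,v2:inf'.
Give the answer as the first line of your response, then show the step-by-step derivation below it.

v0:68,v1:20,v2:0,v3:40,v4:20,v5:62,v6:70,v7:54,v8:45

step 1: dist = v0:inf,v1:20,v2:0,v3:inf,v4:20,v5:inf,v6:inf,v7:inf,v8:inf
step 2: dist = v0:inf,v1:20,v2:0,v3:40,v4:20,v5:inf,v6:inf,v7:inf,v8:inf
step 3: dist = v0:inf,v1:20,v2:0,v3:40,v4:20,v5:inf,v6:inf,v7:54,v8:45
step 4: dist = v0:68,v1:20,v2:0,v3:40,v4:20,v5:62,v6:70,v7:54,v8:45
step 5: dist = v0:68,v1:20,v2:0,v3:40,v4:20,v5:62,v6:70,v7:54,v8:45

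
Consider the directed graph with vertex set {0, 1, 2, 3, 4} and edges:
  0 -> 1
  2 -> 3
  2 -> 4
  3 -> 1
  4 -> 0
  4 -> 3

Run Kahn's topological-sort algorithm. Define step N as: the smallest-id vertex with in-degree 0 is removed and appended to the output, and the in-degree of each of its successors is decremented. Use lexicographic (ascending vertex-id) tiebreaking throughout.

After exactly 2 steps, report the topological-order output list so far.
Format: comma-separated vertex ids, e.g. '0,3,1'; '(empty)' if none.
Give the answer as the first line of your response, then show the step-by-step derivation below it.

2,4

step 1: output 2; order=[2]; indeg=(1,2,0,1,0)
step 2: output 4; order=[2,4]; indeg=(0,2,0,0,0)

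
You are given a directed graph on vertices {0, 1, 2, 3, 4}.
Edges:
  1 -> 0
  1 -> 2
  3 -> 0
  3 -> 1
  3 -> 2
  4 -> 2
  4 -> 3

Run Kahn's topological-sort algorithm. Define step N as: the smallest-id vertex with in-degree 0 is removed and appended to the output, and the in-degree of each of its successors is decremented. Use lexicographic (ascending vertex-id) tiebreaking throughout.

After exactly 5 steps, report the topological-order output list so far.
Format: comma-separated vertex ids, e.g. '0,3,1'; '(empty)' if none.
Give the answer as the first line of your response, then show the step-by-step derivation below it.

4,3,1,0,2

step 1: output 4; order=[4]; indeg=(2,1,2,0,0)
step 2: output 3; order=[4,3]; indeg=(1,0,1,0,0)
step 3: output 1; order=[4,3,1]; indeg=(0,0,0,0,0)
step 4: output 0; order=[4,3,1,0]; indeg=(0,0,0,0,0)
step 5: output 2; order=[4,3,1,0,2]; indeg=(0,0,0,0,0)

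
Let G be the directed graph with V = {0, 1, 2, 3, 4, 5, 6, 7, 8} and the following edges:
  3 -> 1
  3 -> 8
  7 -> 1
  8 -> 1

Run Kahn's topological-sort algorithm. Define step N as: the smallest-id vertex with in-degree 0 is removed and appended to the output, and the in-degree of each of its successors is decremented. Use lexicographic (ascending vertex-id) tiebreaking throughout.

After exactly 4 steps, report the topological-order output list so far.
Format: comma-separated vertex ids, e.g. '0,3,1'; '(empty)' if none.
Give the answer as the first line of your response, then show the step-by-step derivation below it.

0,2,3,4

step 1: output 0; order=[0]; indeg=(0,3,0,0,0,0,0,0,1)
step 2: output 2; order=[0,2]; indeg=(0,3,0,0,0,0,0,0,1)
step 3: output 3; order=[0,2,3]; indeg=(0,2,0,0,0,0,0,0,0)
step 4: output 4; order=[0,2,3,4]; indeg=(0,2,0,0,0,0,0,0,0)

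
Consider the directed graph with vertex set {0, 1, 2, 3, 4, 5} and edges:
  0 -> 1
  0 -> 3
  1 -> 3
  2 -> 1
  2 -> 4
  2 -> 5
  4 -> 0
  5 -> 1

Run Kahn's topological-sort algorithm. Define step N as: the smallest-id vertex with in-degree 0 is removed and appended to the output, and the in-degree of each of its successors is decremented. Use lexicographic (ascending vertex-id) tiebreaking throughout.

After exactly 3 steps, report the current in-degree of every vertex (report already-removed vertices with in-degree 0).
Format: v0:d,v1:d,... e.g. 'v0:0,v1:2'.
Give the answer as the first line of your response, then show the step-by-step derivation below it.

v0:0,v1:1,v2:0,v3:1,v4:0,v5:0

step 1: output 2; order=[2]; indeg=(1,2,0,2,0,0)
step 2: output 4; order=[2,4]; indeg=(0,2,0,2,0,0)
step 3: output 0; order=[2,4,0]; indeg=(0,1,0,1,0,0)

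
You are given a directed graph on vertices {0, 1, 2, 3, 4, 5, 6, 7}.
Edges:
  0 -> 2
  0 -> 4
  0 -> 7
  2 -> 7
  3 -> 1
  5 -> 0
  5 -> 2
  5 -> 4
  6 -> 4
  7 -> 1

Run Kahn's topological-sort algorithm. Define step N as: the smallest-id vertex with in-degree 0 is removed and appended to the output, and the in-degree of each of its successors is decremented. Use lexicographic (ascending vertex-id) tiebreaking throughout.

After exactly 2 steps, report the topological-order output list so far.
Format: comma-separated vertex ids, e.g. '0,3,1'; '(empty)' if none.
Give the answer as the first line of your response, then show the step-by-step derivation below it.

3,5

step 1: output 3; order=[3]; indeg=(1,1,2,0,3,0,0,2)
step 2: output 5; order=[3,5]; indeg=(0,1,1,0,2,0,0,2)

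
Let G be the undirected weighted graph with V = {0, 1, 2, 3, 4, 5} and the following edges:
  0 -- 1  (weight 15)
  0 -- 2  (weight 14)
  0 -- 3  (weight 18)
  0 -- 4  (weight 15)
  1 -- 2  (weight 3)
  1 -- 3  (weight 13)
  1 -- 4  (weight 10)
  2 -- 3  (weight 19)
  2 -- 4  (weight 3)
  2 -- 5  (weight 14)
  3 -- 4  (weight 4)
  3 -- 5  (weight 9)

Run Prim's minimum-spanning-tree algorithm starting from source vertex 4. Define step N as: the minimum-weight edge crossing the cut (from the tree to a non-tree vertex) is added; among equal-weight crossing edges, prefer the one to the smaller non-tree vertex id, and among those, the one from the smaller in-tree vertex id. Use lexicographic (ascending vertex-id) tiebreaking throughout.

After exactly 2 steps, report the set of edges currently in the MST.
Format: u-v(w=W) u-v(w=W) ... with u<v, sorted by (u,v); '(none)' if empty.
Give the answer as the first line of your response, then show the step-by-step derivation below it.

1-2(w=3) 2-4(w=3)

step 1: add edge 2-4 (w=3); MST = {2-4(w=3)}
step 2: add edge 1-2 (w=3); MST = {1-2(w=3) 2-4(w=3)}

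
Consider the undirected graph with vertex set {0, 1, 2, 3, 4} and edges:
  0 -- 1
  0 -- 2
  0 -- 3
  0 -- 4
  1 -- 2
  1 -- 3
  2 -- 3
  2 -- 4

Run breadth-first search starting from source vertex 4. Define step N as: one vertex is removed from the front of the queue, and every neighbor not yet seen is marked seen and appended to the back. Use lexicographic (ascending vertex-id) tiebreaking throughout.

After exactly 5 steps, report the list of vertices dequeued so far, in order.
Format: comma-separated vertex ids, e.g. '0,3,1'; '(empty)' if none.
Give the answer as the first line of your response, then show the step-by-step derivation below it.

4,0,2,1,3

step 1: dequeue 4; queue=[0,2]; order=4
step 2: dequeue 0; queue=[2,1,3]; order=4,0
step 3: dequeue 2; queue=[1,3]; order=4,0,2
step 4: dequeue 1; queue=[3]; order=4,0,2,1
step 5: dequeue 3; queue=[(empty)]; order=4,0,2,1,3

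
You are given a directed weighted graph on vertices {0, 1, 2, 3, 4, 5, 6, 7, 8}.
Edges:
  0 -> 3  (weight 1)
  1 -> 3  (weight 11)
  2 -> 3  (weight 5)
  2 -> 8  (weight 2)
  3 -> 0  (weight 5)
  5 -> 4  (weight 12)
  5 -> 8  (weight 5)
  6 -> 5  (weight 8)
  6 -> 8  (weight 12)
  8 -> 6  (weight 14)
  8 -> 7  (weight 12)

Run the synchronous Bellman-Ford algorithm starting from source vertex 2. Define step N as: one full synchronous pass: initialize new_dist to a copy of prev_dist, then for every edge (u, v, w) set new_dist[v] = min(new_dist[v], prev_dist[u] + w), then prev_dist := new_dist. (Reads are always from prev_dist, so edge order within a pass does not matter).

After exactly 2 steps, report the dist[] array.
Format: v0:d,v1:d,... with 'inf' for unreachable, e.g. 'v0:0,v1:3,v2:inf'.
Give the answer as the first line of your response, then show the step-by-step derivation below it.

v0:10,v1:inf,v2:0,v3:5,v4:inf,v5:inf,v6:16,v7:14,v8:2

step 1: dist = v0:inf,v1:inf,v2:0,v3:5,v4:inf,v5:inf,v6:inf,v7:inf,v8:2
step 2: dist = v0:10,v1:inf,v2:0,v3:5,v4:inf,v5:inf,v6:16,v7:14,v8:2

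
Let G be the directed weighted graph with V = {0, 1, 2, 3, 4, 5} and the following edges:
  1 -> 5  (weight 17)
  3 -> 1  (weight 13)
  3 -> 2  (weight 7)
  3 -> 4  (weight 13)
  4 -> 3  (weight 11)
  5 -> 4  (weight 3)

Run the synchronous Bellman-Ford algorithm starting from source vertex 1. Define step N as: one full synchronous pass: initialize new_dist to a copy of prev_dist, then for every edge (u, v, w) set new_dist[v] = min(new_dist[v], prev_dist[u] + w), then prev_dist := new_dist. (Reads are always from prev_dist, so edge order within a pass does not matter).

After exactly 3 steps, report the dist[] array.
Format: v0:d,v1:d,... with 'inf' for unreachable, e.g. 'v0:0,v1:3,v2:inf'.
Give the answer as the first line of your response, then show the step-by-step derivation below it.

v0:inf,v1:0,v2:inf,v3:31,v4:20,v5:17

step 1: dist = v0:inf,v1:0,v2:inf,v3:inf,v4:inf,v5:17
step 2: dist = v0:inf,v1:0,v2:inf,v3:inf,v4:20,v5:17
step 3: dist = v0:inf,v1:0,v2:inf,v3:31,v4:20,v5:17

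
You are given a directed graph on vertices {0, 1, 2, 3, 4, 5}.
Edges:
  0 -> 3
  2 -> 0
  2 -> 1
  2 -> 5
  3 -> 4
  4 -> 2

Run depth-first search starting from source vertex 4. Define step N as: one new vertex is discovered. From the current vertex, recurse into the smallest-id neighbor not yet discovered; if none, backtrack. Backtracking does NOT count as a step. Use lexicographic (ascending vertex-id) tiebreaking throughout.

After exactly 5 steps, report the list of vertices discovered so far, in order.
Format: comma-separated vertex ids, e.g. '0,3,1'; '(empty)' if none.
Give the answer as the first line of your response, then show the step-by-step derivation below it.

4,2,0,3,1

step 1: discover 4; path=4; order=4
step 2: discover 2; path=4>2; order=4,2
step 3: discover 0; path=4>2>0; order=4,2,0
step 4: discover 3; path=4>2>0>3; order=4,2,0,3
step 5: discover 1; path=4>2>1; order=4,2,0,3,1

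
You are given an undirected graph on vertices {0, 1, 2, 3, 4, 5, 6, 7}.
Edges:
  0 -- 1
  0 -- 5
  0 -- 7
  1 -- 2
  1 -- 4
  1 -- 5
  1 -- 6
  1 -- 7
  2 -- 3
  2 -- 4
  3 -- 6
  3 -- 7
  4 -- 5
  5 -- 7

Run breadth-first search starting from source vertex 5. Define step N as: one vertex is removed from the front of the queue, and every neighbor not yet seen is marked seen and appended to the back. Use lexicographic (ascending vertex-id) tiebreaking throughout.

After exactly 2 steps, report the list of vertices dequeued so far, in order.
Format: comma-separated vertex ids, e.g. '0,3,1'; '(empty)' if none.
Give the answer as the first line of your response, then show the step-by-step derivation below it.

5,0

step 1: dequeue 5; queue=[0,1,4,7]; order=5
step 2: dequeue 0; queue=[1,4,7]; order=5,0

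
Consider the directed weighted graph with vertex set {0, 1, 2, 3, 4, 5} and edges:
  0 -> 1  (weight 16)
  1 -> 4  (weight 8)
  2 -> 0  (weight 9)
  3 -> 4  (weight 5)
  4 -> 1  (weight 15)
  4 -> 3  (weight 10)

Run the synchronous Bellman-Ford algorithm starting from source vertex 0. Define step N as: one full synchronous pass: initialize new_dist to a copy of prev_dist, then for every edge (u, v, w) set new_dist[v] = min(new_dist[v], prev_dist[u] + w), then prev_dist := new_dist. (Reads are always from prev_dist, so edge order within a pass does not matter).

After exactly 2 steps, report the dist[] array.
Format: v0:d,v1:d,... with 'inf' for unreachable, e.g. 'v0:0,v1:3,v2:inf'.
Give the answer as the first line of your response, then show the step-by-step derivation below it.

v0:0,v1:16,v2:inf,v3:inf,v4:24,v5:inf

step 1: dist = v0:0,v1:16,v2:inf,v3:inf,v4:inf,v5:inf
step 2: dist = v0:0,v1:16,v2:inf,v3:inf,v4:24,v5:inf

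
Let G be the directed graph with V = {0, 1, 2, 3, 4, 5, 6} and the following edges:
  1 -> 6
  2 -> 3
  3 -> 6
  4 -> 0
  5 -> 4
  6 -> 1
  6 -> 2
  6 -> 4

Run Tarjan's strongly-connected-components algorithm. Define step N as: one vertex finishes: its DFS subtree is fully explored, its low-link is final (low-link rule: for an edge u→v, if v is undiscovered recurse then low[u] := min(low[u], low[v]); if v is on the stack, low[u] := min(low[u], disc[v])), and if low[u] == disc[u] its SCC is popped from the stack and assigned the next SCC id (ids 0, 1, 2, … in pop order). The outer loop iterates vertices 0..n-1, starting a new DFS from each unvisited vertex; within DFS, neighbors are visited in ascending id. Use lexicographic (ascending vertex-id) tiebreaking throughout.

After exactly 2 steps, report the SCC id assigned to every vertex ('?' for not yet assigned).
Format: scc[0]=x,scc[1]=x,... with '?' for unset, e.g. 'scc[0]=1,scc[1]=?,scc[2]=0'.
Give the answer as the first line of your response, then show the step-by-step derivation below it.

scc[0]=0,scc[1]=?,scc[2]=?,scc[3]=?,scc[4]=?,scc[5]=?,scc[6]=?

step 1: low=(low[0]=0,low[1]=?,low[2]=?,low[3]=?,low[4]=?,low[5]=?,low[6]=?); scc=(scc[0]=0,scc[1]=?,scc[2]=?,scc[3]=?,scc[4]=?,scc[5]=?,scc[6]=?)
step 2: low=(low[0]=0,low[1]=1,low[2]=3,low[3]=2,low[4]=?,low[5]=?,low[6]=1); scc=(scc[0]=0,scc[1]=?,scc[2]=?,scc[3]=?,scc[4]=?,scc[5]=?,scc[6]=?)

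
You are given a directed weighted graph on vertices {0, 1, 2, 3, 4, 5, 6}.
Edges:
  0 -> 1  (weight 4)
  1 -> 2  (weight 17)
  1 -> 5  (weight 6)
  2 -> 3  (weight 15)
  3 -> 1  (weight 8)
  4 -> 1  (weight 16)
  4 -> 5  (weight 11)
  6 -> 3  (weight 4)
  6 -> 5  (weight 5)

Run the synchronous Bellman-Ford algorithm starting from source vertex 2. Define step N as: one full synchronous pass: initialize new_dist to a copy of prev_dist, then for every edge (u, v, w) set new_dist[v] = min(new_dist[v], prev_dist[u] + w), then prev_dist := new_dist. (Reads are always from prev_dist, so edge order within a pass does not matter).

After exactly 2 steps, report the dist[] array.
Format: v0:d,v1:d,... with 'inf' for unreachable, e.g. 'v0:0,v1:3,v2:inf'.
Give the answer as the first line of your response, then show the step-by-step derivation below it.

v0:inf,v1:23,v2:0,v3:15,v4:inf,v5:inf,v6:inf

step 1: dist = v0:inf,v1:inf,v2:0,v3:15,v4:inf,v5:inf,v6:inf
step 2: dist = v0:inf,v1:23,v2:0,v3:15,v4:inf,v5:inf,v6:inf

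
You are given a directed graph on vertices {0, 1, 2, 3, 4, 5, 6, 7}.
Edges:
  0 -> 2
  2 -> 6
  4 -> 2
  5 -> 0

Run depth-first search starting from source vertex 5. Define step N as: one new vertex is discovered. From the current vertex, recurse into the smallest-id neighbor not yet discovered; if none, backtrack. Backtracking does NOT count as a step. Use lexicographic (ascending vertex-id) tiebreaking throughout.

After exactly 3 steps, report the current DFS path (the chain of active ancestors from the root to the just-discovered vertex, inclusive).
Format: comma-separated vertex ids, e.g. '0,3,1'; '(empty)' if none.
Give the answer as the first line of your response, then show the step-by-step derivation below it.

5,0,2

step 1: discover 5; path=5; order=5
step 2: discover 0; path=5>0; order=5,0
step 3: discover 2; path=5>0>2; order=5,0,2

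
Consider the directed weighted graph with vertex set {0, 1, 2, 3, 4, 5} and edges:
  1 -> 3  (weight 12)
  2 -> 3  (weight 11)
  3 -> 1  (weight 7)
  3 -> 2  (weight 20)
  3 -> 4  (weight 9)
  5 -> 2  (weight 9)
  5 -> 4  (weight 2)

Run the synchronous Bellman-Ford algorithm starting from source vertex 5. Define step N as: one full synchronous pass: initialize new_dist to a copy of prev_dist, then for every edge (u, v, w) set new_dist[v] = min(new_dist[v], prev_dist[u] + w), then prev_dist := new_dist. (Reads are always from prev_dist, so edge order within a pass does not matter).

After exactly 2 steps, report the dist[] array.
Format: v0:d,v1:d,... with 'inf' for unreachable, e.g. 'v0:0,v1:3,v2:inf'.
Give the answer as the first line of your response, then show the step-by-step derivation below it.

v0:inf,v1:inf,v2:9,v3:20,v4:2,v5:0

step 1: dist = v0:inf,v1:inf,v2:9,v3:inf,v4:2,v5:0
step 2: dist = v0:inf,v1:inf,v2:9,v3:20,v4:2,v5:0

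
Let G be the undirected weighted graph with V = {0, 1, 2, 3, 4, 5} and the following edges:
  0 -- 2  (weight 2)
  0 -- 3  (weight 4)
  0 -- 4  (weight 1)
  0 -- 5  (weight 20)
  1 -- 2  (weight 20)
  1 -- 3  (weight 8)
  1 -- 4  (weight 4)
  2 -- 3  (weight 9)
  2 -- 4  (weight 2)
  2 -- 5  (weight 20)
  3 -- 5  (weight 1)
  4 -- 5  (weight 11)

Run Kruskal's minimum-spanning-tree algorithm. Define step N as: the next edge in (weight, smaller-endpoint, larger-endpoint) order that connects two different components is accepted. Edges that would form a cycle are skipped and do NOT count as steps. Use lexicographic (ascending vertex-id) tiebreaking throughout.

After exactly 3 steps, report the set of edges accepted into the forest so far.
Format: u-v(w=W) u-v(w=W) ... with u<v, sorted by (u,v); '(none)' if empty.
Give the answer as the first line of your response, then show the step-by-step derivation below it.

0-2(w=2) 0-4(w=1) 3-5(w=1)

step 1: add edge 0-4 (w=1); MST = {0-4(w=1)}
step 2: add edge 3-5 (w=1); MST = {0-4(w=1) 3-5(w=1)}
step 3: add edge 0-2 (w=2); MST = {0-2(w=2) 0-4(w=1) 3-5(w=1)}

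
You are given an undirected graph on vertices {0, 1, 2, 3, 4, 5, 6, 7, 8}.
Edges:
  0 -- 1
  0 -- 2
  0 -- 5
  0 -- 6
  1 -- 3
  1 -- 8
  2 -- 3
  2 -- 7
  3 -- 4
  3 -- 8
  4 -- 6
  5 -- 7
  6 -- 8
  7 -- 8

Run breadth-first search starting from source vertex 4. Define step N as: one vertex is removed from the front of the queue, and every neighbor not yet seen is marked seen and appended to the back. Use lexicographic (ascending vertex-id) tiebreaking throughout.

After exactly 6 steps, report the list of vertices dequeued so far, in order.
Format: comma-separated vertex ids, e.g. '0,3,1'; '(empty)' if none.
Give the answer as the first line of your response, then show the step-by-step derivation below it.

4,3,6,1,2,8

step 1: dequeue 4; queue=[3,6]; order=4
step 2: dequeue 3; queue=[6,1,2,8]; order=4,3
step 3: dequeue 6; queue=[1,2,8,0]; order=4,3,6
step 4: dequeue 1; queue=[2,8,0]; order=4,3,6,1
step 5: dequeue 2; queue=[8,0,7]; order=4,3,6,1,2
step 6: dequeue 8; queue=[0,7]; order=4,3,6,1,2,8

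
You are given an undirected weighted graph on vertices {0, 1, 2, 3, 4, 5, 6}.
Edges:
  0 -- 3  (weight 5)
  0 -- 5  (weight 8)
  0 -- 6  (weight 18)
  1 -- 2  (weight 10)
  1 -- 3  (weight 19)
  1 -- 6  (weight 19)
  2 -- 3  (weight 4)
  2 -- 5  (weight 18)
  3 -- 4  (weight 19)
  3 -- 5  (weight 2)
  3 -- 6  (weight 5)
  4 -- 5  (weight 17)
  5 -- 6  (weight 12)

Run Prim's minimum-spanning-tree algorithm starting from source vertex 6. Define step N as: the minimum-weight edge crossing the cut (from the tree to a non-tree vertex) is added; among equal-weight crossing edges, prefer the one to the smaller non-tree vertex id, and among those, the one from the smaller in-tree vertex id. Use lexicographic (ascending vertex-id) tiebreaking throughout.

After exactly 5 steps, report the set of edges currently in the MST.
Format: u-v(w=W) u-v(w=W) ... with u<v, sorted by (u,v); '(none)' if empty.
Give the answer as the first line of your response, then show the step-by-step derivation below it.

0-3(w=5) 1-2(w=10) 2-3(w=4) 3-5(w=2) 3-6(w=5)

step 1: add edge 3-6 (w=5); MST = {3-6(w=5)}
step 2: add edge 3-5 (w=2); MST = {3-5(w=2) 3-6(w=5)}
step 3: add edge 2-3 (w=4); MST = {2-3(w=4) 3-5(w=2) 3-6(w=5)}
step 4: add edge 0-3 (w=5); MST = {0-3(w=5) 2-3(w=4) 3-5(w=2) 3-6(w=5)}
step 5: add edge 1-2 (w=10); MST = {0-3(w=5) 1-2(w=10) 2-3(w=4) 3-5(w=2) 3-6(w=5)}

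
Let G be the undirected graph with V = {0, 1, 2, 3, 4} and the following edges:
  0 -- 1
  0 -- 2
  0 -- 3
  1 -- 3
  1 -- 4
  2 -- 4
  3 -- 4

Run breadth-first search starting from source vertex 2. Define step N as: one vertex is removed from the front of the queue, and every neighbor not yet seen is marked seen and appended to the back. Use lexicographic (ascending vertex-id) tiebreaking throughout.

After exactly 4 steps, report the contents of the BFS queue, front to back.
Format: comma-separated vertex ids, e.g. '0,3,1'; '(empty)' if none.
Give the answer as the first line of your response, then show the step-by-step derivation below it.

3

step 1: dequeue 2; queue=[0,4]; order=2
step 2: dequeue 0; queue=[4,1,3]; order=2,0
step 3: dequeue 4; queue=[1,3]; order=2,0,4
step 4: dequeue 1; queue=[3]; order=2,0,4,1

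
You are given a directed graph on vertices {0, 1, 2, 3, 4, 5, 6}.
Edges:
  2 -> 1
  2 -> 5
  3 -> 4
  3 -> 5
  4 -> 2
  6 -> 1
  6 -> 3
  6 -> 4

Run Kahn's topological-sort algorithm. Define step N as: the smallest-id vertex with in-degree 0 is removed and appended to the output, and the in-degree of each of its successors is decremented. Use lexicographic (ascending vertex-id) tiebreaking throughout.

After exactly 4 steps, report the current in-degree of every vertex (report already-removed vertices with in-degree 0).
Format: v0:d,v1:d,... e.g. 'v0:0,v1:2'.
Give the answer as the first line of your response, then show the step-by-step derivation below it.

v0:0,v1:1,v2:0,v3:0,v4:0,v5:1,v6:0

step 1: output 0; order=[0]; indeg=(0,2,1,1,2,2,0)
step 2: output 6; order=[0,6]; indeg=(0,1,1,0,1,2,0)
step 3: output 3; order=[0,6,3]; indeg=(0,1,1,0,0,1,0)
step 4: output 4; order=[0,6,3,4]; indeg=(0,1,0,0,0,1,0)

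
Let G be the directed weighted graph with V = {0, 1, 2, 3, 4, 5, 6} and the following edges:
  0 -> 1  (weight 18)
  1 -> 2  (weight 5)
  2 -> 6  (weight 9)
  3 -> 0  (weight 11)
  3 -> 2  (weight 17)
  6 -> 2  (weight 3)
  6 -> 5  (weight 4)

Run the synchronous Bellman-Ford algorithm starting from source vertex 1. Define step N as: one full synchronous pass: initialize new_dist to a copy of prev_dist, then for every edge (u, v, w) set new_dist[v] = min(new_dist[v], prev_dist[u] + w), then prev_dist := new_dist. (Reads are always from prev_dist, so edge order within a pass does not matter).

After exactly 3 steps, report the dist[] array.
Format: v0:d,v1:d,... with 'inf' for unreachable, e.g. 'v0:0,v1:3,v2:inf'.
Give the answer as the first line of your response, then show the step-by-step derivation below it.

v0:inf,v1:0,v2:5,v3:inf,v4:inf,v5:18,v6:14

step 1: dist = v0:inf,v1:0,v2:5,v3:inf,v4:inf,v5:inf,v6:inf
step 2: dist = v0:inf,v1:0,v2:5,v3:inf,v4:inf,v5:inf,v6:14
step 3: dist = v0:inf,v1:0,v2:5,v3:inf,v4:inf,v5:18,v6:14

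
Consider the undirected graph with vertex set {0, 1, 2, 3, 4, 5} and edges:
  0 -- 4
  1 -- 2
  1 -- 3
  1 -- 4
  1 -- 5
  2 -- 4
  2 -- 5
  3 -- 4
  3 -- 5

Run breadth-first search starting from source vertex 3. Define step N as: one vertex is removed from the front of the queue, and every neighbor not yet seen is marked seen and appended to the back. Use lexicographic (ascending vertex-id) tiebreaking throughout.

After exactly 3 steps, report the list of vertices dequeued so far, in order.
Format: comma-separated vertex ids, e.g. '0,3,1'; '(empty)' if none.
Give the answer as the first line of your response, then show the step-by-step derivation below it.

3,1,4

step 1: dequeue 3; queue=[1,4,5]; order=3
step 2: dequeue 1; queue=[4,5,2]; order=3,1
step 3: dequeue 4; queue=[5,2,0]; order=3,1,4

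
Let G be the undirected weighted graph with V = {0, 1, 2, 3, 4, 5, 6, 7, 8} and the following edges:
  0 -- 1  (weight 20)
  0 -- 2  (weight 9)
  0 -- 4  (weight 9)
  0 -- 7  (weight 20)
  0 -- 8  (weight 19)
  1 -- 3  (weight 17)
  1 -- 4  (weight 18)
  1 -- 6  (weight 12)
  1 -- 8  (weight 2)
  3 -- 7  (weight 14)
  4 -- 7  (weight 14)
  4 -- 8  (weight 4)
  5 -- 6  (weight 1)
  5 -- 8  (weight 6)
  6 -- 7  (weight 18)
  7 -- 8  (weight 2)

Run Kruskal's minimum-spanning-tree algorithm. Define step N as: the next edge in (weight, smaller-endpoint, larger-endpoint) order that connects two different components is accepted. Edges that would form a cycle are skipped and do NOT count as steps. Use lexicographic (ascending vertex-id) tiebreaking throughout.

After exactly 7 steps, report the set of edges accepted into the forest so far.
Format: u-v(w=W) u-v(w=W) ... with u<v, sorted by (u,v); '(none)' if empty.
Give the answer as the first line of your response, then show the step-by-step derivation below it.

0-2(w=9) 0-4(w=9) 1-8(w=2) 4-8(w=4) 5-6(w=1) 5-8(w=6) 7-8(w=2)

step 1: add edge 5-6 (w=1); MST = {5-6(w=1)}
step 2: add edge 1-8 (w=2); MST = {1-8(w=2) 5-6(w=1)}
step 3: add edge 7-8 (w=2); MST = {1-8(w=2) 5-6(w=1) 7-8(w=2)}
step 4: add edge 4-8 (w=4); MST = {1-8(w=2) 4-8(w=4) 5-6(w=1) 7-8(w=2)}
step 5: add edge 5-8 (w=6); MST = {1-8(w=2) 4-8(w=4) 5-6(w=1) 5-8(w=6) 7-8(w=2)}
step 6: add edge 0-2 (w=9); MST = {0-2(w=9) 1-8(w=2) 4-8(w=4) 5-6(w=1) 5-8(w=6) 7-8(w=2)}
step 7: add edge 0-4 (w=9); MST = {0-2(w=9) 0-4(w=9) 1-8(w=2) 4-8(w=4) 5-6(w=1) 5-8(w=6) 7-8(w=2)}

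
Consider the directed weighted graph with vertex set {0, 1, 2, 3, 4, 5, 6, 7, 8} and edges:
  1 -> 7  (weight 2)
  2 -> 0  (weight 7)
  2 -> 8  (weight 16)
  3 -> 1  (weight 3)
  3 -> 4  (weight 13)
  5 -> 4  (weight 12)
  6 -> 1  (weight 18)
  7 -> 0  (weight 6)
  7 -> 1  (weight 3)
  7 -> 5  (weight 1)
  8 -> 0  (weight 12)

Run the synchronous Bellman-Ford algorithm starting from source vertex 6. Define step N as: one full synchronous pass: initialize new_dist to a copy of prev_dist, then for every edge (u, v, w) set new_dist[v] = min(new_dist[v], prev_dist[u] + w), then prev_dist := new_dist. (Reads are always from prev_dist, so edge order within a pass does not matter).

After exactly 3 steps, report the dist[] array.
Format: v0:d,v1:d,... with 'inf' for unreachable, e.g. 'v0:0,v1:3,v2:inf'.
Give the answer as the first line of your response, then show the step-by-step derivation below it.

v0:26,v1:18,v2:inf,v3:inf,v4:inf,v5:21,v6:0,v7:20,v8:inf

step 1: dist = v0:inf,v1:18,v2:inf,v3:inf,v4:inf,v5:inf,v6:0,v7:inf,v8:inf
step 2: dist = v0:inf,v1:18,v2:inf,v3:inf,v4:inf,v5:inf,v6:0,v7:20,v8:inf
step 3: dist = v0:26,v1:18,v2:inf,v3:inf,v4:inf,v5:21,v6:0,v7:20,v8:inf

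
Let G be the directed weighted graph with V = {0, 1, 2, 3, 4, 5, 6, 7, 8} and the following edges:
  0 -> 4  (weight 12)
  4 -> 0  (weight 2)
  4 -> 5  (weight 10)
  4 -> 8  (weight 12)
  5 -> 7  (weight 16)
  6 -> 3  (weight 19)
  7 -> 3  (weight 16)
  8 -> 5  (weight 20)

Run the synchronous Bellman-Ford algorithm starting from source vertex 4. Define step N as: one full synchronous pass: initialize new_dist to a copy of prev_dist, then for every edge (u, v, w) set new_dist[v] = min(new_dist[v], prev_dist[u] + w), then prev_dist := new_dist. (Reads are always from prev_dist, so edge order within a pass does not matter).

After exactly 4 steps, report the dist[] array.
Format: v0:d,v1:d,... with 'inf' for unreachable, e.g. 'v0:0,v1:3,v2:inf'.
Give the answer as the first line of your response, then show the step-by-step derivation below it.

v0:2,v1:inf,v2:inf,v3:42,v4:0,v5:10,v6:inf,v7:26,v8:12

step 1: dist = v0:2,v1:inf,v2:inf,v3:inf,v4:0,v5:10,v6:inf,v7:inf,v8:12
step 2: dist = v0:2,v1:inf,v2:inf,v3:inf,v4:0,v5:10,v6:inf,v7:26,v8:12
step 3: dist = v0:2,v1:inf,v2:inf,v3:42,v4:0,v5:10,v6:inf,v7:26,v8:12
step 4: dist = v0:2,v1:inf,v2:inf,v3:42,v4:0,v5:10,v6:inf,v7:26,v8:12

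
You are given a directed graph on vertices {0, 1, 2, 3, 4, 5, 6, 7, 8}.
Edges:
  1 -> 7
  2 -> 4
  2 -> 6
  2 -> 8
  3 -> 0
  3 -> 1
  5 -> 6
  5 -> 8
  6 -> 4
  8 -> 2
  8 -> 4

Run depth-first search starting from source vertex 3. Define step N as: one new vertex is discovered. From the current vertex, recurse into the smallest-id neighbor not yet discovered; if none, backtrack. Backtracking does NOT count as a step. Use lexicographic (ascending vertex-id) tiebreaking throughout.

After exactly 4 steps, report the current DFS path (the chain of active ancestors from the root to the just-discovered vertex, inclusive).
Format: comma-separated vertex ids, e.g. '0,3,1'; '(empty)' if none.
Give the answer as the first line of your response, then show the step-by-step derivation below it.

3,1,7

step 1: discover 3; path=3; order=3
step 2: discover 0; path=3>0; order=3,0
step 3: discover 1; path=3>1; order=3,0,1
step 4: discover 7; path=3>1>7; order=3,0,1,7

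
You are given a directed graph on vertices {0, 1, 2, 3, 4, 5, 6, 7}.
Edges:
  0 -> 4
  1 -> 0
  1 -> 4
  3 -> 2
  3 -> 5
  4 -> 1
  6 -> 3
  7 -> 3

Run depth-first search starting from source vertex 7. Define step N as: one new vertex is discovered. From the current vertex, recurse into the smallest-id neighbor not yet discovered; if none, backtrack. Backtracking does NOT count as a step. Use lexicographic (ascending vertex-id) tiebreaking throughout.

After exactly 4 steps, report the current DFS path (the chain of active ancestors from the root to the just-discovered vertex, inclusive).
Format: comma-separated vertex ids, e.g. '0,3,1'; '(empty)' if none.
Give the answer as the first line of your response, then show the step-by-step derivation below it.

7,3,5

step 1: discover 7; path=7; order=7
step 2: discover 3; path=7>3; order=7,3
step 3: discover 2; path=7>3>2; order=7,3,2
step 4: discover 5; path=7>3>5; order=7,3,2,5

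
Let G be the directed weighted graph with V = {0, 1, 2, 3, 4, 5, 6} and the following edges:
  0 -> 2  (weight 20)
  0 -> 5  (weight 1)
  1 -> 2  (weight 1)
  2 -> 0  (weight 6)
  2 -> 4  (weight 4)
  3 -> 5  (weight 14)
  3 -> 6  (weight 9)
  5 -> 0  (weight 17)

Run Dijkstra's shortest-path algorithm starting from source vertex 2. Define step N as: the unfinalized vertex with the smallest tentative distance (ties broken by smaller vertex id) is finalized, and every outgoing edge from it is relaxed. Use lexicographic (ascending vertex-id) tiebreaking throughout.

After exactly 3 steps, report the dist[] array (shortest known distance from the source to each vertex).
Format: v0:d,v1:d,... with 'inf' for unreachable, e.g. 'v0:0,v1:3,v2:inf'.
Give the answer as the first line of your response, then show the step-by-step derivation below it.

v0:6,v1:inf,v2:0,v3:inf,v4:4,v5:7,v6:inf

step 1: dist = v0:6,v1:inf,v2:0,v3:inf,v4:4,v5:inf,v6:inf
step 2: dist = v0:6,v1:inf,v2:0,v3:inf,v4:4,v5:inf,v6:inf
step 3: dist = v0:6,v1:inf,v2:0,v3:inf,v4:4,v5:7,v6:inf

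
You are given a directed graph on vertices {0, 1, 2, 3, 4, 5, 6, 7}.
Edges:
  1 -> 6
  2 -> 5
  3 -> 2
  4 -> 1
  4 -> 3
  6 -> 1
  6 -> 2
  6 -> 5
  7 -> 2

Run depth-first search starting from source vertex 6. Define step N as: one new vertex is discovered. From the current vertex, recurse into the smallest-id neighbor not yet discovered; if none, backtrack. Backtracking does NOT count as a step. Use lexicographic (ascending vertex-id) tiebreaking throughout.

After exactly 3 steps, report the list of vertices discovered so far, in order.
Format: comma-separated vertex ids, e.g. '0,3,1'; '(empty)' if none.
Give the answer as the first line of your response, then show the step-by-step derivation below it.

6,1,2

step 1: discover 6; path=6; order=6
step 2: discover 1; path=6>1; order=6,1
step 3: discover 2; path=6>2; order=6,1,2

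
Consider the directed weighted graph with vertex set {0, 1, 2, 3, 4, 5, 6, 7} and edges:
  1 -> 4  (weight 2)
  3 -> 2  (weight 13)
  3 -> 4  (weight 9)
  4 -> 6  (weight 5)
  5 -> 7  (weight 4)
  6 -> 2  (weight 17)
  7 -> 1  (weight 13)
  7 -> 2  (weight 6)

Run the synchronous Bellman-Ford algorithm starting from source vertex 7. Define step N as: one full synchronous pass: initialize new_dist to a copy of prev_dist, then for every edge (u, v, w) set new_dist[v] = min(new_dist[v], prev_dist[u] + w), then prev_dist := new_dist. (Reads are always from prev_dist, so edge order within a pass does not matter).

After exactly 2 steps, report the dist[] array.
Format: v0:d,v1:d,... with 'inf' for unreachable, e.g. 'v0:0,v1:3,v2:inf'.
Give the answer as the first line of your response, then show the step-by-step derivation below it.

v0:inf,v1:13,v2:6,v3:inf,v4:15,v5:inf,v6:inf,v7:0

step 1: dist = v0:inf,v1:13,v2:6,v3:inf,v4:inf,v5:inf,v6:inf,v7:0
step 2: dist = v0:inf,v1:13,v2:6,v3:inf,v4:15,v5:inf,v6:inf,v7:0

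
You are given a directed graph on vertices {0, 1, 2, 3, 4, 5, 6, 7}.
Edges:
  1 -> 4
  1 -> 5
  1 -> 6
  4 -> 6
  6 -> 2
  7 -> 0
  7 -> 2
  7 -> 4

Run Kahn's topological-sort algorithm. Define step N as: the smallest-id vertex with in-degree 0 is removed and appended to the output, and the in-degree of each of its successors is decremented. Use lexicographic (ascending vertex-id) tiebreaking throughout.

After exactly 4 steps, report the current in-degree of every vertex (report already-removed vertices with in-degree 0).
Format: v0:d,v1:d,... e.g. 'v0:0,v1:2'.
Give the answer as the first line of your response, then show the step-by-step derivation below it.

v0:0,v1:0,v2:1,v3:0,v4:0,v5:0,v6:1,v7:0

step 1: output 1; order=[1]; indeg=(1,0,2,0,1,0,1,0)
step 2: output 3; order=[1,3]; indeg=(1,0,2,0,1,0,1,0)
step 3: output 5; order=[1,3,5]; indeg=(1,0,2,0,1,0,1,0)
step 4: output 7; order=[1,3,5,7]; indeg=(0,0,1,0,0,0,1,0)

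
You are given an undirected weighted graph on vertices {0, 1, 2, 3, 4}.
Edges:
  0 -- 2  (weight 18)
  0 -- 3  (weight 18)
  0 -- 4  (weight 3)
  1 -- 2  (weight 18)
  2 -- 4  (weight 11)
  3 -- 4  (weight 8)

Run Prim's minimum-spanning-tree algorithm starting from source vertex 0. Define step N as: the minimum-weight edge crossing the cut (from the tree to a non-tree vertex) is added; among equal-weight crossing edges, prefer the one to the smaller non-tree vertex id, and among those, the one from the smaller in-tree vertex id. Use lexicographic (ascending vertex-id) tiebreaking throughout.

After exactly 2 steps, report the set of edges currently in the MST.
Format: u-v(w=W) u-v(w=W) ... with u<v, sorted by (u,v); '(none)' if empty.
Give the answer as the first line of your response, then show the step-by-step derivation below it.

0-4(w=3) 3-4(w=8)

step 1: add edge 0-4 (w=3); MST = {0-4(w=3)}
step 2: add edge 3-4 (w=8); MST = {0-4(w=3) 3-4(w=8)}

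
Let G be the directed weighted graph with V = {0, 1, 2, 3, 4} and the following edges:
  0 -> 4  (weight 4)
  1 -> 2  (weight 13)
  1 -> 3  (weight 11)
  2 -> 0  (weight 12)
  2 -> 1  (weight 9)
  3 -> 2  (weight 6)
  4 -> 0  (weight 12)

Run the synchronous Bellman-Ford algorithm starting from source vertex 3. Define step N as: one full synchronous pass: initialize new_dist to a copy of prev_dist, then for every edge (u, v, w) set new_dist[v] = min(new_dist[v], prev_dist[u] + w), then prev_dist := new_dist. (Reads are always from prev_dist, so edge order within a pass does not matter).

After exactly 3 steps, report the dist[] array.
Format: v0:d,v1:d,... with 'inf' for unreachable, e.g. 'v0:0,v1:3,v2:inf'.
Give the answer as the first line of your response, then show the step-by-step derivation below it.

v0:18,v1:15,v2:6,v3:0,v4:22

step 1: dist = v0:inf,v1:inf,v2:6,v3:0,v4:inf
step 2: dist = v0:18,v1:15,v2:6,v3:0,v4:inf
step 3: dist = v0:18,v1:15,v2:6,v3:0,v4:22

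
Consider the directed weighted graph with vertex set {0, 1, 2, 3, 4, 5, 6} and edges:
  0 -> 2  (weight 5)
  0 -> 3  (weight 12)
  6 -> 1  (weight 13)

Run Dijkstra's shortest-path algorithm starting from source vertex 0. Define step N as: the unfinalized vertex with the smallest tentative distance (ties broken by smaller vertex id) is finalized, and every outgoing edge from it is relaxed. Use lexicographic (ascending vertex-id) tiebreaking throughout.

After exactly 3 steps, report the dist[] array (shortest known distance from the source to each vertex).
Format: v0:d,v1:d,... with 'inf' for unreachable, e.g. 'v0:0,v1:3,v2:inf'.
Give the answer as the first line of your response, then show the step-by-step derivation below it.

v0:0,v1:inf,v2:5,v3:12,v4:inf,v5:inf,v6:inf

step 1: dist = v0:0,v1:inf,v2:5,v3:12,v4:inf,v5:inf,v6:inf
step 2: dist = v0:0,v1:inf,v2:5,v3:12,v4:inf,v5:inf,v6:inf
step 3: dist = v0:0,v1:inf,v2:5,v3:12,v4:inf,v5:inf,v6:inf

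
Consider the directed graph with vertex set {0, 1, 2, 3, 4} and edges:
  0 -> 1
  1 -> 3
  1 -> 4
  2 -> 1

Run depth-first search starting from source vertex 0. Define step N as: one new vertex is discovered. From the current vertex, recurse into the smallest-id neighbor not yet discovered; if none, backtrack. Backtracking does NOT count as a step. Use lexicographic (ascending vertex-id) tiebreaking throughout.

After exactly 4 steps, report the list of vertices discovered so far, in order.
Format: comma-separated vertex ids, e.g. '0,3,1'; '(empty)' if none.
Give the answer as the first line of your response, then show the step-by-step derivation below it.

0,1,3,4

step 1: discover 0; path=0; order=0
step 2: discover 1; path=0>1; order=0,1
step 3: discover 3; path=0>1>3; order=0,1,3
step 4: discover 4; path=0>1>4; order=0,1,3,4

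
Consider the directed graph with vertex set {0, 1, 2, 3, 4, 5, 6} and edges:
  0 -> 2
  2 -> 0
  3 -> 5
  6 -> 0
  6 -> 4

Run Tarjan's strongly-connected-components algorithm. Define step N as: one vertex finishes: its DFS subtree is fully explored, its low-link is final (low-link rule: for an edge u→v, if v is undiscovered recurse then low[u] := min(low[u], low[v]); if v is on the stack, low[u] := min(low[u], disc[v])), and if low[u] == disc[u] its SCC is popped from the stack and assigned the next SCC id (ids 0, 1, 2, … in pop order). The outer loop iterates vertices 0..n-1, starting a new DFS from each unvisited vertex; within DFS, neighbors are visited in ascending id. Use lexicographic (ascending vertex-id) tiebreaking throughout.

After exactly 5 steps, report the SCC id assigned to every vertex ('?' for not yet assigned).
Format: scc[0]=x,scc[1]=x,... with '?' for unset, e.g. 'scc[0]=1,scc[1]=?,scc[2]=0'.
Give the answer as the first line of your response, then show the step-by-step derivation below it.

scc[0]=0,scc[1]=1,scc[2]=0,scc[3]=3,scc[4]=?,scc[5]=2,scc[6]=?

step 1: low=(low[0]=0,low[1]=?,low[2]=0,low[3]=?,low[4]=?,low[5]=?,low[6]=?); scc=(scc[0]=?,scc[1]=?,scc[2]=?,scc[3]=?,scc[4]=?,scc[5]=?,scc[6]=?)
step 2: low=(low[0]=0,low[1]=?,low[2]=0,low[3]=?,low[4]=?,low[5]=?,low[6]=?); scc=(scc[0]=0,scc[1]=?,scc[2]=0,scc[3]=?,scc[4]=?,scc[5]=?,scc[6]=?)
step 3: low=(low[0]=0,low[1]=2,low[2]=0,low[3]=?,low[4]=?,low[5]=?,low[6]=?); scc=(scc[0]=0,scc[1]=1,scc[2]=0,scc[3]=?,scc[4]=?,scc[5]=?,scc[6]=?)
step 4: low=(low[0]=0,low[1]=2,low[2]=0,low[3]=3,low[4]=?,low[5]=4,low[6]=?); scc=(scc[0]=0,scc[1]=1,scc[2]=0,scc[3]=?,scc[4]=?,scc[5]=2,scc[6]=?)
step 5: low=(low[0]=0,low[1]=2,low[2]=0,low[3]=3,low[4]=?,low[5]=4,low[6]=?); scc=(scc[0]=0,scc[1]=1,scc[2]=0,scc[3]=3,scc[4]=?,scc[5]=2,scc[6]=?)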